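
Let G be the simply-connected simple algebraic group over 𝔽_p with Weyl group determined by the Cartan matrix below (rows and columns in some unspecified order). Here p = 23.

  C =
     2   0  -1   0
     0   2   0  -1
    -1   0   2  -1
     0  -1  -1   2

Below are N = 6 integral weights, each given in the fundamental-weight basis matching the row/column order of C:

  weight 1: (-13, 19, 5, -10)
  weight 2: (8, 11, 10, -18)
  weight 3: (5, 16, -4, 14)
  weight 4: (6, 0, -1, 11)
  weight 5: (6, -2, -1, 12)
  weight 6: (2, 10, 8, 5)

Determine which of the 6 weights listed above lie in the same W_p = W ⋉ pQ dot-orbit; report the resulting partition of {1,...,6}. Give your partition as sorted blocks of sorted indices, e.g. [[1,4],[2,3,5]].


Dynkin diagram of C (from the 6 off-diagonal −1 entries): A_4.

λ_j+ρ reflected into Ā_23 (⟨·,θ^∨⟩≤23); 4-tuples as given:

    [1] (3, 5, 6, 6)
    [2] (3, 5, 6, 6)
    [3] (3, 5, 6, 6)
    [4] (7, 1, 0, 12)
    [5] (7, 1, 0, 12)
    [6] (3, 5, 6, 6)

Linkage partition of the 6 weights (2 classes, p=23):

[[1, 2, 3, 6], [4, 5]]


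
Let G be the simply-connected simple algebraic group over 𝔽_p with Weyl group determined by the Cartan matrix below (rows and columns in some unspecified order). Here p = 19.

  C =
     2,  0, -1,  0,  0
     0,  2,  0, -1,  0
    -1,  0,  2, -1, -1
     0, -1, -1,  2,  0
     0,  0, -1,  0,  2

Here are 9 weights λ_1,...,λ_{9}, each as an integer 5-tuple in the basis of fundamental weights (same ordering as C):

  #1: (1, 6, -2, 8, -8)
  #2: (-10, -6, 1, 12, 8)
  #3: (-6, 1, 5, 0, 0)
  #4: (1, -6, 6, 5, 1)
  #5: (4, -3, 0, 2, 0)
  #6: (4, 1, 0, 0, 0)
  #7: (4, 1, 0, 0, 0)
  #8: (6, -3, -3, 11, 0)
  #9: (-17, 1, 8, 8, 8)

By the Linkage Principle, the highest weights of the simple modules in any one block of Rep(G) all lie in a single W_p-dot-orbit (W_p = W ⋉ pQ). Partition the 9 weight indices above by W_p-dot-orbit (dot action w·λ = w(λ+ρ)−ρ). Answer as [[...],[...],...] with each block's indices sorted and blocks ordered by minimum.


Dynkin diagram of C (from the 8 off-diagonal −1 entries): D_5.

Alcove-folded reps (p=19, 9 weights, presented ϖ-order):

  [1] (6, 7, 1, 1, 1) · [2] (2, 0, 2, 5, 2) · [3] (5, 2, 1, 1, 1) · [4] (2, 0, 2, 5, 2) · [5] (5, 2, 1, 1, 1) · [6] (5, 2, 1, 1, 1) · [7] (5, 2, 1, 1, 1) · [8] (5, 2, 1, 1, 1) · [9] (6, 7, 1, 1, 1)

These 9 weights hit 3 W_19-dot-orbits; sizes (2, 2, 5):

[[1, 9], [2, 4], [3, 5, 6, 7, 8]]


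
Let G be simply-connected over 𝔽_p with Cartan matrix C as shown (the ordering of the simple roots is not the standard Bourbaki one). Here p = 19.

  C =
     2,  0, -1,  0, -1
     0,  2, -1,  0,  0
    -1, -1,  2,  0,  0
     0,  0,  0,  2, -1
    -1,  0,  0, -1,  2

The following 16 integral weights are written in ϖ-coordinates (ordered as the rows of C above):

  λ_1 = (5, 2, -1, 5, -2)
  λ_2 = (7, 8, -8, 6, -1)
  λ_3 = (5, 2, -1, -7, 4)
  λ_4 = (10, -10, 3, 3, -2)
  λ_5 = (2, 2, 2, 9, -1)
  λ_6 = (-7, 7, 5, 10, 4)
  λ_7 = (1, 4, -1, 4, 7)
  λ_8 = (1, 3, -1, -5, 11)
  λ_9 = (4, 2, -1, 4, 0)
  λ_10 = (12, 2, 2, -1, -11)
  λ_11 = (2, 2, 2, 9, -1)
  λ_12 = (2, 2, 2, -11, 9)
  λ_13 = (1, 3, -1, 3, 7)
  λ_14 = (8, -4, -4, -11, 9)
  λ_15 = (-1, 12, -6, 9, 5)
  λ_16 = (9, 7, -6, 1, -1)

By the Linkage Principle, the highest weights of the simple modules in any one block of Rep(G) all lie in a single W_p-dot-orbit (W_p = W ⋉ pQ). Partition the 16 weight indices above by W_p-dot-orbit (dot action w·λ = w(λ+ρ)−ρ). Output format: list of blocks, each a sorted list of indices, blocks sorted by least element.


Type A_5, rank 5, |W|=720; reorder rows/cols to standard.

λ_j+ρ reflected into Ā_19 (⟨·,θ^∨⟩≤19); 5-tuples as given:

    1: (5, 3, 0, 5, 1)
    2: (1, 2, 7, 7, 0)
    3: (5, 3, 0, 5, 1)
    4: (5, 4, 5, 3, 1)
    5: (3, 3, 3, 10, 0)
    6: (5, 3, 0, 5, 1)
    7: (2, 4, 0, 4, 8)
    8: (2, 4, 0, 4, 8)
    9: (5, 3, 0, 5, 1)
    10: (3, 3, 3, 10, 0)
    11: (3, 3, 3, 10, 0)
    12: (3, 3, 3, 10, 0)
    13: (2, 4, 0, 4, 8)
    14: (3, 3, 3, 10, 0)
    15: (5, 3, 0, 5, 1)
    16: (5, 3, 5, 2, 0)

Partition of {1..16} into 6 W_19-dot-orbits:

[[1, 3, 6, 9, 15], [2], [4], [5, 10, 11, 12, 14], [7, 8, 13], [16]]


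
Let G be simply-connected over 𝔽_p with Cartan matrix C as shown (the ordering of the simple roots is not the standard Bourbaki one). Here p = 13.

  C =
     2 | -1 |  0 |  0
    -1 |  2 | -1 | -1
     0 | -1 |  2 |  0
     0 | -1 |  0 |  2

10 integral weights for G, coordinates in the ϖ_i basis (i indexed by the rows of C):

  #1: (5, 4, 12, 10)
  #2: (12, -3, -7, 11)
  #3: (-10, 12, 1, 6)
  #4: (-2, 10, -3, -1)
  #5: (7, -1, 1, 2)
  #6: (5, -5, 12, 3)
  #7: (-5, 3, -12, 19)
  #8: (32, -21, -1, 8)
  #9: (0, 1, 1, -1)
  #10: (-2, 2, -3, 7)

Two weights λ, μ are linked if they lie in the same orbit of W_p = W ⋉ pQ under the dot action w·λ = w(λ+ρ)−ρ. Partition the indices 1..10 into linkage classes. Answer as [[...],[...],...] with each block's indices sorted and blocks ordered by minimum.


Root system D_4: the 4×4 matrix C matches after relabeling.

λ_j+ρ reflected into Ā_13 (⟨·,θ^∨⟩≤13); 4-tuples as given:

  λ_1 → (1, 2, 2, 0)
  λ_2 → (1, 2, 2, 0)
  λ_3 → (0, 0, 7, 2)
  λ_4 → (1, 2, 2, 0)
  λ_5 → (8, 0, 2, 3)
  λ_6 → (0, 0, 7, 2)
  λ_7 → (0, 0, 7, 2)
  λ_8 → (0, 0, 7, 2)
  λ_9 → (1, 2, 2, 0)
  λ_10 → (1, 0, 2, 8)

Partition of {1..10} into 4 W_13-dot-orbits:

[[1, 2, 4, 9], [3, 6, 7, 8], [5], [10]]


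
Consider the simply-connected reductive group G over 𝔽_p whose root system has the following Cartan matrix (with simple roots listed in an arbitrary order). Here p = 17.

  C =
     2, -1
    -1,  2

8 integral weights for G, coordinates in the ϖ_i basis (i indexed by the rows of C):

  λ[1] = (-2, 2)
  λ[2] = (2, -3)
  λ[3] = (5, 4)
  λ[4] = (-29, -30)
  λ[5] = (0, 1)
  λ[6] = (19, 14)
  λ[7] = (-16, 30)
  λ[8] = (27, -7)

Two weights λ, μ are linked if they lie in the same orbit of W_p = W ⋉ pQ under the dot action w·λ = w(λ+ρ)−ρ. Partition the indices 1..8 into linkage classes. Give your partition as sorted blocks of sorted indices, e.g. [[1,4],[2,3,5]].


A_2 Cartan matrix, 2 simple roots permuted; ρ=(1,1).

Folding the 8 weights λ_j+ρ into Ā_17 (reps in the given 2-coord order):

    λ_1 → (1, 2)
    λ_2 → (1, 2)
    λ_3 → (6, 5)
    λ_4 → (6, 5)
    λ_5 → (1, 2)
    λ_6 → (1, 2)
    λ_7 → (1, 2)
    λ_8 → (6, 5)

These 8 weights hit 2 W_17-dot-orbits; sizes (5, 3):

[[1, 2, 5, 6, 7], [3, 4, 8]]


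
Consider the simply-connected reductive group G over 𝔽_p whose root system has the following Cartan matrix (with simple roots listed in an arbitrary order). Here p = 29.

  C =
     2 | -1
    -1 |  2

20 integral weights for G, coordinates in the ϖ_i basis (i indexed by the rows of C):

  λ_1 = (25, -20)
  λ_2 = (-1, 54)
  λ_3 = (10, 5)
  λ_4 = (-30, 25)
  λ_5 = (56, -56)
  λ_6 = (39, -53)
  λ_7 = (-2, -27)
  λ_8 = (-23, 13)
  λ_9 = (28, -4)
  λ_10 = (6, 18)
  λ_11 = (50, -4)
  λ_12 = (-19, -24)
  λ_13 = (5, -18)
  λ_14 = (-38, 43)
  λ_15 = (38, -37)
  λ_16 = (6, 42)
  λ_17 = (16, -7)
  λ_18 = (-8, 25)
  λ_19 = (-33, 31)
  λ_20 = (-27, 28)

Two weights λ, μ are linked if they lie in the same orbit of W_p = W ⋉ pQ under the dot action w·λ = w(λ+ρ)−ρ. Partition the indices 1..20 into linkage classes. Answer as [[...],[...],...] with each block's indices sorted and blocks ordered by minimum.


A_2 Cartan matrix, 2 simple roots permuted; ρ=(1,1).

W_29-reps of the 20 weights in Ā_29 (same 2-coord order as C):

    λ_1 → (7, 19)
    λ_2 → (26, 3)
    λ_3 → (11, 6)
    λ_4 → (26, 3)
    λ_5 → (26, 1)
    λ_6 → (11, 6)
    λ_7 → (26, 1)
    λ_8 → (14, 8)
    λ_9 → (26, 3)
    λ_10 → (7, 19)
    λ_11 → (7, 19)
    λ_12 → (11, 6)
    λ_13 → (11, 6)
    λ_14 → (14, 8)
    λ_15 → (7, 19)
    λ_16 → (14, 8)
    λ_17 → (11, 6)
    λ_18 → (7, 19)
    λ_19 → (26, 3)
    λ_20 → (26, 3)

These 20 weights hit 5 W_29-dot-orbits; sizes (5, 5, 5, 2, 3):

[[1, 10, 11, 15, 18], [2, 4, 9, 19, 20], [3, 6, 12, 13, 17], [5, 7], [8, 14, 16]]


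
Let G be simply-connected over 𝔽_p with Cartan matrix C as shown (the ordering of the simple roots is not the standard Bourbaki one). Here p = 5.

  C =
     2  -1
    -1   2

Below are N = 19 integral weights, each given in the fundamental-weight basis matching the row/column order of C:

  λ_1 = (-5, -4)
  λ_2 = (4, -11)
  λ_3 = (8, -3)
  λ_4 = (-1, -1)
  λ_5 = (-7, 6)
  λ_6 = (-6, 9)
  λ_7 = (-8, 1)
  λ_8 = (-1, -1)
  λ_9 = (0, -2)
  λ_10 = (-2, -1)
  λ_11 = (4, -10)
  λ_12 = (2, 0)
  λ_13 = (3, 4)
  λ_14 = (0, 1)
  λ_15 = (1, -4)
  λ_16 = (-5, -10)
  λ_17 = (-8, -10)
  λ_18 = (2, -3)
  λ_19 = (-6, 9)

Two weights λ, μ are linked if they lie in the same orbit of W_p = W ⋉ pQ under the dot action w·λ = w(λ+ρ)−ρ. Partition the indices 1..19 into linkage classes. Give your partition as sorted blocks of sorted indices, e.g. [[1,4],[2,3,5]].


A_2 Cartan matrix, 2 simple roots permuted; ρ=(1,1).

Each λ_j+ρ reduced to Ā_5; 2-tuples below use C's row order:

    1: (1, 2)
    2: (0, 0)
    3: (1, 2)
    4: (0, 0)
    5: (3, 1)
    6: (0, 0)
    7: (0, 3)
    8: (0, 0)
    9: (0, 1)
    10: (0, 1)
    11: (0, 1)
    12: (3, 1)
    13: (0, 1)
    14: (1, 2)
    15: (1, 2)
    16: (3, 1)
    17: (3, 1)
    18: (1, 2)
    19: (0, 0)

The 19 indices split into 5 linkage classes (same alcove rep ⇔ same W_5-dot-orbit):

[[1, 3, 14, 15, 18], [2, 4, 6, 8, 19], [5, 12, 16, 17], [7], [9, 10, 11, 13]]


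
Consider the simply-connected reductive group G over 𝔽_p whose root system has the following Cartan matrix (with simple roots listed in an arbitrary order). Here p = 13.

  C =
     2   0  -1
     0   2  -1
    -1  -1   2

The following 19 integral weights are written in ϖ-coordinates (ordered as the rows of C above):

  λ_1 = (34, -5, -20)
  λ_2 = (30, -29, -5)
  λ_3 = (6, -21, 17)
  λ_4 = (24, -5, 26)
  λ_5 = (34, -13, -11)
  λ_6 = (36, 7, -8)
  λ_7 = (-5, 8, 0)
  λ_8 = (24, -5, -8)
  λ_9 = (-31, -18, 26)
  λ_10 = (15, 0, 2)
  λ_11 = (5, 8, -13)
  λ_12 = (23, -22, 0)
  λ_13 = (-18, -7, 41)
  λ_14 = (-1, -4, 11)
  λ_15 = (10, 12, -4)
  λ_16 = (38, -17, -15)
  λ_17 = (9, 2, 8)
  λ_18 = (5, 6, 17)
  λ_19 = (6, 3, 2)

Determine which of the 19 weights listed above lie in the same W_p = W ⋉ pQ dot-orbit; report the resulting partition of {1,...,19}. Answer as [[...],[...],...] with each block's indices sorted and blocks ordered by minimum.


Dynkin diagram of C (from the 4 off-diagonal −1 entries): A_3.

λ_j+ρ reflected into Ā_13 (⟨·,θ^∨⟩≤13); 3-tuples as given:

  1: (1, 6, 3);  2: (1, 4, 1);  3: (2, 1, 5);  4: (0, 3, 9);  5: (0, 3, 9);  6: (1, 4, 1);  7: (1, 6, 3);  8: (1, 4, 1);  9: (1, 6, 3);  10: (6, 3, 3);  11: (6, 3, 3);  12: (1, 4, 1);  13: (6, 3, 3);  14: (0, 3, 9);  15: (0, 2, 3);  16: (0, 3, 9);  17: (1, 6, 3);  18: (2, 1, 5);  19: (6, 3, 3)

The 19 indices split into 6 linkage classes (same alcove rep ⇔ same W_13-dot-orbit):

[[1, 7, 9, 17], [2, 6, 8, 12], [3, 18], [4, 5, 14, 16], [10, 11, 13, 19], [15]]


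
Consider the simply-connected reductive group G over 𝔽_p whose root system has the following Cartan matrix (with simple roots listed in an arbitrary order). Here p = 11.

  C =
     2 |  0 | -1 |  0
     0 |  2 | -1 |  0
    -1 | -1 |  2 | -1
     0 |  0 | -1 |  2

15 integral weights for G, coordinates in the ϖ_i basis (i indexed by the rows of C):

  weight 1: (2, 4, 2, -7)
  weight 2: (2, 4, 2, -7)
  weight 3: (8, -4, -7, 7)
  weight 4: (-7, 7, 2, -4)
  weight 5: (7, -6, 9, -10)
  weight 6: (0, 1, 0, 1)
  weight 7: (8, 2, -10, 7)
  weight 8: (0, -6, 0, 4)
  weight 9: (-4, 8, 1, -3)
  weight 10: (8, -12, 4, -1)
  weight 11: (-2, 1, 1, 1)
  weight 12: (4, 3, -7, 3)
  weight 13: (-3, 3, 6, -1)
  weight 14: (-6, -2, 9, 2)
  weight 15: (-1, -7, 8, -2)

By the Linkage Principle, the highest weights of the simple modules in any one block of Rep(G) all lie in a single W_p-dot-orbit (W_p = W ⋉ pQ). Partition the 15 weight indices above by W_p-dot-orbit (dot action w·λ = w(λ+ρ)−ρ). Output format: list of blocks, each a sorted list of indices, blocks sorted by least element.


D_4 Cartan matrix, 4 simple roots permuted; ρ=(1,1,1,1).

Folding the 15 weights λ_j+ρ into Ā_11 (reps in the given 4-coord order):

  λ_1+ρ ↦ (0, 2, 3, 3);  λ_2+ρ ↦ (0, 2, 3, 3);  λ_3+ρ ↦ (0, 6, 2, 1);  λ_4+ρ ↦ (0, 2, 3, 3);  λ_5+ρ ↦ (1, 2, 1, 2);  λ_6+ρ ↦ (1, 2, 1, 2);  λ_7+ρ ↦ (0, 6, 2, 1);  λ_8+ρ ↦ (3, 1, 1, 1);  λ_9+ρ ↦ (0, 6, 2, 1);  λ_10+ρ ↦ (0, 2, 3, 3);  λ_11+ρ ↦ (1, 2, 1, 2);  λ_12+ρ ↦ (1, 2, 1, 2);  λ_13+ρ ↦ (2, 4, 0, 0);  λ_14+ρ ↦ (3, 1, 1, 1);  λ_15+ρ ↦ (0, 6, 2, 1)

Partition of {1..15} into 5 W_11-dot-orbits:

[[1, 2, 4, 10], [3, 7, 9, 15], [5, 6, 11, 12], [8, 14], [13]]


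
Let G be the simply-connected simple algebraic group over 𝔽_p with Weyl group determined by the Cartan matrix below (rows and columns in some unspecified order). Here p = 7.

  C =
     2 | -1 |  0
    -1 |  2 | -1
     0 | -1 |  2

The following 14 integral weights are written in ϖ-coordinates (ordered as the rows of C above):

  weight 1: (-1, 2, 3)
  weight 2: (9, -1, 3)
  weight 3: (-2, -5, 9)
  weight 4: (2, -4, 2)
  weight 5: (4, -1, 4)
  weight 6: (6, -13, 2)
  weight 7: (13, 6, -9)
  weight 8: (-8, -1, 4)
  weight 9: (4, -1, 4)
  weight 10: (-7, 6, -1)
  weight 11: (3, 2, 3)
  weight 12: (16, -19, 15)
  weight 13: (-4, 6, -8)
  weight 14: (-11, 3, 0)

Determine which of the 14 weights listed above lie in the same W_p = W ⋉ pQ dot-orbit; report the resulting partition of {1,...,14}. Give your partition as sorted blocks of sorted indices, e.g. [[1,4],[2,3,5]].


Dynkin diagram of C (from the 4 off-diagonal −1 entries): A_3.

W_7-reps of the 14 weights in Ā_7 (same 3-coord order as C):

    [1] (0, 3, 4)
    [2] (0, 3, 0)
    [3] (1, 1, 2)
    [4] (0, 3, 0)
    [5] (2, 0, 2)
    [6] (2, 0, 2)
    [7] (6, 1, 0)
    [8] (0, 5, 2)
    [9] (2, 0, 2)
    [10] (6, 1, 0)
    [11] (0, 3, 0)
    [12] (1, 1, 2)
    [13] (0, 3, 4)
    [14] (1, 1, 2)

Grouping the 14 weights by Ā_7-representative: 6 linkage classes.

[[1, 13], [2, 4, 11], [3, 12, 14], [5, 6, 9], [7, 10], [8]]


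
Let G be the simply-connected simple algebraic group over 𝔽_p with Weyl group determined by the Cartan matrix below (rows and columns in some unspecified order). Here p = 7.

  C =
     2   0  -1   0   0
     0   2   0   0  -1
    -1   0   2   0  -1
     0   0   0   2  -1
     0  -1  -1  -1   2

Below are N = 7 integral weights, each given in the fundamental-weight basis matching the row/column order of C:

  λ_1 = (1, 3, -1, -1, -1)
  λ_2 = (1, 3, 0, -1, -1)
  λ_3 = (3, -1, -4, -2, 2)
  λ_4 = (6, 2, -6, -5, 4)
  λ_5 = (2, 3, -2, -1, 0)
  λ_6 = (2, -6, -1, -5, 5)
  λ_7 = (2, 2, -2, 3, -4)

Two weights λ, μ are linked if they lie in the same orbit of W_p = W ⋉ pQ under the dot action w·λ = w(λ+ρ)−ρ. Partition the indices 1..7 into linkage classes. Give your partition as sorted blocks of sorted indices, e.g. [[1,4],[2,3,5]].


Type D_5, rank 5, |W|=1920; reorder rows/cols to standard.

Folding the 7 weights λ_j+ρ into Ā_7 (reps in the given 5-coord order):

  λ_1+ρ ↦ (2, 4, 0, 0, 0);  λ_2+ρ ↦ (2, 4, 0, 0, 0);  λ_3+ρ ↦ (1, 1, 2, 0, 0);  λ_4+ρ ↦ (1, 1, 2, 0, 0);  λ_5+ρ ↦ (2, 4, 0, 0, 0);  λ_6+ρ ↦ (0, 2, 1, 1, 0);  λ_7+ρ ↦ (1, 1, 2, 0, 0)

These 7 weights hit 3 W_7-dot-orbits; sizes (3, 3, 1):

[[1, 2, 5], [3, 4, 7], [6]]


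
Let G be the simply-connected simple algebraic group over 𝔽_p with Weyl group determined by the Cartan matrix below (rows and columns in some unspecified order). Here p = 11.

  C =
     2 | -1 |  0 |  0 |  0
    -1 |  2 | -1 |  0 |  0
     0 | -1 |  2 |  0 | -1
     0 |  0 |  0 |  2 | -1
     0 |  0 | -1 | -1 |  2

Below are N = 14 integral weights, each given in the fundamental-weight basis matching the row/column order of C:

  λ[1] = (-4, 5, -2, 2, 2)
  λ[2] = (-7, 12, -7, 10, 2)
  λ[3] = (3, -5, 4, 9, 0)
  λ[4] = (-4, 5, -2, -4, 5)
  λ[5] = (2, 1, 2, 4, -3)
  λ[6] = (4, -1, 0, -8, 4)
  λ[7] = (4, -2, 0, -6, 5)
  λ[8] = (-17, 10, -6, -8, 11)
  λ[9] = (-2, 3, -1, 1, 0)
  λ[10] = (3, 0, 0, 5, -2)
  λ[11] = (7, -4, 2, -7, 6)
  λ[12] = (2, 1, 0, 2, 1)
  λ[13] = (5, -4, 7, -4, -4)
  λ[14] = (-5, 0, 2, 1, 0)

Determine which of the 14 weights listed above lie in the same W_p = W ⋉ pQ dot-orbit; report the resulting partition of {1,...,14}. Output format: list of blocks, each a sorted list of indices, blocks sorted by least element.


C ↔ A_5 under row/col permutation; |W(A_5)| = 720.

W_11-reps of the 14 weights in Ā_11 (same 5-coord order as C):

  [1] (3, 2, 1, 3, 2);  [2] (1, 3, 0, 2, 1);  [3] (4, 1, 0, 5, 1);  [4] (3, 2, 1, 3, 2);  [5] (3, 2, 1, 3, 2);  [6] (4, 1, 0, 5, 1);  [7] (4, 1, 0, 5, 1);  [8] (1, 4, 0, 5, 0);  [9] (1, 3, 0, 2, 1);  [10] (4, 1, 0, 5, 1);  [11] (1, 3, 0, 2, 1);  [12] (3, 2, 1, 3, 2);  [13] (3, 2, 1, 3, 2);  [14] (1, 3, 0, 2, 1)

Partition of {1..14} into 4 W_11-dot-orbits:

[[1, 4, 5, 12, 13], [2, 9, 11, 14], [3, 6, 7, 10], [8]]


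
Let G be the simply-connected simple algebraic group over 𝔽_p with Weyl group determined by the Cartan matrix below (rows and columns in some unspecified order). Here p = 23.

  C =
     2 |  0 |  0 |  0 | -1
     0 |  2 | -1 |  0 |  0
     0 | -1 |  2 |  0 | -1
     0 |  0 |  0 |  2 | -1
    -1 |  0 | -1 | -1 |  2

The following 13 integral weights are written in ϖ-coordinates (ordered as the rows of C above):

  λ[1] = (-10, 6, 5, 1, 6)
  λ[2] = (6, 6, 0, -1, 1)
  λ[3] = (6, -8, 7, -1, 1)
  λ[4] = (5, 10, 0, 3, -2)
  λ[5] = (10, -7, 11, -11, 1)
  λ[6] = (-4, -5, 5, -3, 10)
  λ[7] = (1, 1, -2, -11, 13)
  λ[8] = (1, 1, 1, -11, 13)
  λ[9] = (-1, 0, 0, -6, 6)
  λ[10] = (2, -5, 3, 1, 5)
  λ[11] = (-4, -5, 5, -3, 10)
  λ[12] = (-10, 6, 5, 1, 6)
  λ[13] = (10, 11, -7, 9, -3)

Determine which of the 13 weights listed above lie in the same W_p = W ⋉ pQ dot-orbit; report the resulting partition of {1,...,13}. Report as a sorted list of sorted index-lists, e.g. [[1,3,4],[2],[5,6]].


C ↔ D_5 under row/col permutation; |W(D_5)| = 1920.

λ_j+ρ reflected into Ā_23 (⟨·,θ^∨⟩≤23); 5-tuples as given:

  λ_1 → (7, 7, 1, 0, 2);  λ_2 → (7, 7, 1, 0, 2);  λ_3 → (7, 7, 1, 0, 2);  λ_4 → (5, 11, 0, 3, 1);  λ_5 → (3, 4, 0, 2, 6);  λ_6 → (3, 4, 0, 2, 6);  λ_7 → (2, 1, 1, 10, 3);  λ_8 → (2, 1, 1, 10, 3);  λ_9 → (0, 1, 1, 5, 2);  λ_10 → (3, 4, 0, 2, 6);  λ_11 → (3, 4, 0, 2, 6);  λ_12 → (7, 7, 1, 0, 2);  λ_13 → (3, 4, 0, 2, 6)

These 13 weights hit 5 W_23-dot-orbits; sizes (4, 1, 5, 2, 1):

[[1, 2, 3, 12], [4], [5, 6, 10, 11, 13], [7, 8], [9]]


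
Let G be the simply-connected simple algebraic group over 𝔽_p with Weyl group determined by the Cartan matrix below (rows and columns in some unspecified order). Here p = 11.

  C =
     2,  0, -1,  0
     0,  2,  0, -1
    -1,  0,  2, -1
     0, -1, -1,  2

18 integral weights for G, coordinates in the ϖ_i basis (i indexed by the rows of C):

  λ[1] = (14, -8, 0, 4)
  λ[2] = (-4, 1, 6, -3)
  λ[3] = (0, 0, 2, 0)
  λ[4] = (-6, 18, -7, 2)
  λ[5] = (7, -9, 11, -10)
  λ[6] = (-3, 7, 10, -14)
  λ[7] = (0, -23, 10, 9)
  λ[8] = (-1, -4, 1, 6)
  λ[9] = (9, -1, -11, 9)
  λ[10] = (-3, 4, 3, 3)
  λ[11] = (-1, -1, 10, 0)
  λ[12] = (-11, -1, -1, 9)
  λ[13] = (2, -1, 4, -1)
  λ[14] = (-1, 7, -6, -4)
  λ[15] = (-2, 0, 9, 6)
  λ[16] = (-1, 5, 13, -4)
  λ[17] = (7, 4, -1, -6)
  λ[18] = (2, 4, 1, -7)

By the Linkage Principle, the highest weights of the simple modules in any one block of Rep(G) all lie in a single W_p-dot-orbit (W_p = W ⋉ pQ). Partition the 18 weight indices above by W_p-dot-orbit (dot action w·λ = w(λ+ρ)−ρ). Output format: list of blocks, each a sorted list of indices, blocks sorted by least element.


Dynkin diagram of C (from the 6 off-diagonal −1 entries): A_4.

Each λ_j+ρ reduced to Ā_11; 4-tuples below use C's row order:

    λ_1+ρ ↦ (1, 1, 3, 1)
    λ_2+ρ ↦ (3, 0, 2, 2)
    λ_3+ρ ↦ (1, 1, 3, 1)
    λ_4+ρ ↦ (3, 0, 5, 0)
    λ_5+ρ ↦ (5, 0, 1, 2)
    λ_6+ρ ↦ (0, 3, 2, 4)
    λ_7+ρ ↦ (0, 0, 10, 0)
    λ_8+ρ ↦ (0, 3, 2, 4)
    λ_9+ρ ↦ (0, 0, 10, 0)
    λ_10+ρ ↦ (0, 3, 2, 4)
    λ_11+ρ ↦ (0, 0, 10, 0)
    λ_12+ρ ↦ (0, 0, 10, 0)
    λ_13+ρ ↦ (3, 0, 5, 0)
    λ_14+ρ ↦ (3, 0, 5, 0)
    λ_15+ρ ↦ (1, 1, 3, 1)
    λ_16+ρ ↦ (3, 0, 5, 0)
    λ_17+ρ ↦ (3, 0, 5, 0)
    λ_18+ρ ↦ (1, 1, 3, 1)

6 distinct reps among the 18 weights ⇒ 6 W_11-linkage classes:

[[1, 3, 15, 18], [2], [4, 13, 14, 16, 17], [5], [6, 8, 10], [7, 9, 11, 12]]


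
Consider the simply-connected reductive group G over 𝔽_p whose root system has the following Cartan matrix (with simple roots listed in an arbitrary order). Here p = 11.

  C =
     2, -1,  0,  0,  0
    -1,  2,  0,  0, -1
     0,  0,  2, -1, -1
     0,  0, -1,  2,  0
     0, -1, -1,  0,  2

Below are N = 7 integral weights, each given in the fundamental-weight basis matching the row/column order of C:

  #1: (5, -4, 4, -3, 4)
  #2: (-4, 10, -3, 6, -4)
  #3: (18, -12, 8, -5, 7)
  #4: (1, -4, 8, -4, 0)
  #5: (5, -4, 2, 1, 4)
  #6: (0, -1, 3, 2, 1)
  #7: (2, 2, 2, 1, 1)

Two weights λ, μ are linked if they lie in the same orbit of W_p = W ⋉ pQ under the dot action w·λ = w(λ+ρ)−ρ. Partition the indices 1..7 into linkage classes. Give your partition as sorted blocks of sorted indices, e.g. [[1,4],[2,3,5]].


Root system A_5: the 5×5 matrix C matches after relabeling.

Ā_11 reps of the 7 weights (A_5, coords as presented):

  1: (1, 3, 3, 0, 2) · 2: (1, 3, 3, 0, 2) · 3: (1, 3, 3, 0, 2) · 4: (1, 0, 4, 3, 2) · 5: (1, 3, 3, 0, 2) · 6: (1, 0, 4, 3, 2) · 7: (1, 3, 3, 0, 2)

Grouping the 7 weights by Ā_11-representative: 2 linkage classes.

[[1, 2, 3, 5, 7], [4, 6]]


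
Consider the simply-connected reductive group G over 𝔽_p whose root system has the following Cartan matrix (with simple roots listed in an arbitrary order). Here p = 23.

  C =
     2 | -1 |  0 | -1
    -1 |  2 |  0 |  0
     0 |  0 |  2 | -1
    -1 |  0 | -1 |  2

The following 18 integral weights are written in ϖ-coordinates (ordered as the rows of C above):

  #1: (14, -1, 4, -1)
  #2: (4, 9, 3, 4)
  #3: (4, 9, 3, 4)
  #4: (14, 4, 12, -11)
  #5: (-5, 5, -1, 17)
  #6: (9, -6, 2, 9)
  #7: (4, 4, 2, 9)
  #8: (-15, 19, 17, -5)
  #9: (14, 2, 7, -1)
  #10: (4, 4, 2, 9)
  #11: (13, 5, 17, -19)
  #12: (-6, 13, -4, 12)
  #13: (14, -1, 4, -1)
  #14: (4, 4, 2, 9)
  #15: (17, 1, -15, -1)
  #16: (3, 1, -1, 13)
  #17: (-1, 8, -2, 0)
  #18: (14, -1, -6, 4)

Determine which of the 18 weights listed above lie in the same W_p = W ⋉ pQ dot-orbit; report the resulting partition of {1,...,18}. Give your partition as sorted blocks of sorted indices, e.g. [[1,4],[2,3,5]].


A_4 Cartan matrix, 4 simple roots permuted; ρ=(1,1,1,1).

Each λ_j+ρ reduced to Ā_23; 4-tuples below use C's row order:

  [1] (15, 0, 5, 0);  [2] (5, 9, 3, 5);  [3] (5, 9, 3, 5);  [4] (5, 5, 3, 10);  [5] (4, 2, 0, 14);  [6] (5, 5, 3, 10);  [7] (5, 5, 3, 10);  [8] (4, 2, 0, 14);  [9] (15, 0, 5, 0);  [10] (5, 5, 3, 10);  [11] (4, 2, 0, 14);  [12] (5, 9, 3, 5);  [13] (15, 0, 5, 0);  [14] (5, 5, 3, 10);  [15] (4, 2, 0, 14);  [16] (4, 2, 0, 14);  [17] (0, 9, 1, 0);  [18] (15, 0, 5, 0)

Grouping the 18 weights by Ā_23-representative: 5 linkage classes.

[[1, 9, 13, 18], [2, 3, 12], [4, 6, 7, 10, 14], [5, 8, 11, 15, 16], [17]]


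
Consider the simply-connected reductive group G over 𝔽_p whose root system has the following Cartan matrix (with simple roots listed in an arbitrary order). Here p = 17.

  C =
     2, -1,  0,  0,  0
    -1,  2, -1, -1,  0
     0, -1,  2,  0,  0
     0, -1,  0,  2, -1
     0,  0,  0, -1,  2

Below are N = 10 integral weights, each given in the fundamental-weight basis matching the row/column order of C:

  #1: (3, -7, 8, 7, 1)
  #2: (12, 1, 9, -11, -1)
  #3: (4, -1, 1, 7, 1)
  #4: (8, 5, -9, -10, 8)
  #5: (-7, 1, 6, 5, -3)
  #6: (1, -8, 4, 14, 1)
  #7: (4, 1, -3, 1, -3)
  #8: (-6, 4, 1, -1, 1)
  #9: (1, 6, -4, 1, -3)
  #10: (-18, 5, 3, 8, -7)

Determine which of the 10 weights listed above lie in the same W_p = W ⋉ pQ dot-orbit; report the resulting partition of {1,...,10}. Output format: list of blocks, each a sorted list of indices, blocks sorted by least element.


D_5 Cartan matrix, 5 simple roots permuted; ρ=(1,1,1,1,1).

Each λ_j+ρ reduced to Ā_17; 5-tuples below use C's row order:

  1: (2, 4, 3, 0, 2)
  2: (5, 0, 2, 0, 2)
  3: (5, 0, 2, 0, 2)
  4: (2, 4, 3, 0, 2)
  5: (2, 4, 3, 0, 2)
  6: (5, 0, 2, 0, 2)
  7: (5, 0, 2, 0, 2)
  8: (5, 0, 2, 0, 2)
  9: (2, 4, 3, 0, 2)
  10: (2, 4, 3, 0, 2)

The 10 indices split into 2 linkage classes (same alcove rep ⇔ same W_17-dot-orbit):

[[1, 4, 5, 9, 10], [2, 3, 6, 7, 8]]


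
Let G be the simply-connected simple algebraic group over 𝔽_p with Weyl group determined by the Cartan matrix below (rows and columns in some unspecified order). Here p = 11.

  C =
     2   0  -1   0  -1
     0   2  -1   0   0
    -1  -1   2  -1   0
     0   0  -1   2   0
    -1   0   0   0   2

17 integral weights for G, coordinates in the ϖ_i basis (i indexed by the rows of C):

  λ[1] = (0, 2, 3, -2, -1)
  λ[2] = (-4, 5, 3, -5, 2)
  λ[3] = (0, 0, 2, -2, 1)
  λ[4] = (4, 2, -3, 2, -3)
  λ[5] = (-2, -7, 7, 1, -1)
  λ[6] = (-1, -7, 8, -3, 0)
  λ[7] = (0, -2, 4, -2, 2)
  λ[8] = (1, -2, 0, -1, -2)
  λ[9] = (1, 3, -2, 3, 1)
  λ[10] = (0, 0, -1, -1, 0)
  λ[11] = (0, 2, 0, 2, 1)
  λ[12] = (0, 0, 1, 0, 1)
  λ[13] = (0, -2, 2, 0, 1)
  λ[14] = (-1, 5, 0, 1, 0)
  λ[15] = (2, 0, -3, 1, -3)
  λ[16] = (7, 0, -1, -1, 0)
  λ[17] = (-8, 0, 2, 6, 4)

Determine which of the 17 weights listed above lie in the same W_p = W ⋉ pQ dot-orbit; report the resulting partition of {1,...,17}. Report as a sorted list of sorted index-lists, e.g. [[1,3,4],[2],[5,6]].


Root system D_5: the 5×5 matrix C matches after relabeling.

Ā_11 reps of the 17 weights (D_5, coords as presented):

  1: (0, 3, 3, 1, 0);  2: (0, 3, 3, 1, 0);  3: (1, 1, 2, 1, 2);  4: (1, 1, 2, 1, 2);  5: (0, 6, 1, 2, 1);  6: (0, 6, 1, 2, 1);  7: (1, 1, 2, 1, 2);  8: (1, 1, 0, 0, 1);  9: (0, 3, 1, 3, 2);  10: (1, 1, 0, 0, 1);  11: (0, 3, 1, 3, 2);  12: (1, 1, 2, 1, 2);  13: (1, 1, 2, 1, 2);  14: (0, 6, 1, 2, 1);  15: (1, 1, 0, 0, 1);  16: (1, 1, 0, 0, 1);  17: (0, 3, 1, 3, 2)

Partition of {1..17} into 5 W_11-dot-orbits:

[[1, 2], [3, 4, 7, 12, 13], [5, 6, 14], [8, 10, 15, 16], [9, 11, 17]]


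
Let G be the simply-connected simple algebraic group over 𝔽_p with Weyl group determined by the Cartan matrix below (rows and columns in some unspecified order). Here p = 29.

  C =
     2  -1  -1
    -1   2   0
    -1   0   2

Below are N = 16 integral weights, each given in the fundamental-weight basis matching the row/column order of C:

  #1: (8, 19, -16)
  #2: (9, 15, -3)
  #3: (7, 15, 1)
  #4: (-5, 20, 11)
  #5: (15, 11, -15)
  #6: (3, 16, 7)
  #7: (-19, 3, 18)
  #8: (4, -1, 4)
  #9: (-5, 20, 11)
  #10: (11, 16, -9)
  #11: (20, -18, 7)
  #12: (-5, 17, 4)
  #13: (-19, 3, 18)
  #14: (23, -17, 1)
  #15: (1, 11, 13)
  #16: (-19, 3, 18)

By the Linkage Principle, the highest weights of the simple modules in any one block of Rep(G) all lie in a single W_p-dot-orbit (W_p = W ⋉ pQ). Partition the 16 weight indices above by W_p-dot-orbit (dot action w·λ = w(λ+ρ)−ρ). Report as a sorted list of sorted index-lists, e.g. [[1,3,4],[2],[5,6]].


Cartan matrix: type A_3 (|W|=24); un-permuting the 3 rows.

λ_j+ρ reflected into Ā_29 (⟨·,θ^∨⟩≤29); 3-tuples as given:

  1: (6, 14, 9)
  2: (8, 16, 2)
  3: (8, 16, 2)
  4: (4, 17, 8)
  5: (2, 12, 14)
  6: (4, 17, 8)
  7: (4, 14, 1)
  8: (5, 0, 5)
  9: (4, 17, 8)
  10: (4, 17, 8)
  11: (4, 17, 8)
  12: (4, 14, 1)
  13: (4, 14, 1)
  14: (8, 16, 2)
  15: (2, 12, 14)
  16: (4, 14, 1)

Grouping the 16 weights by Ā_29-representative: 6 linkage classes.

[[1], [2, 3, 14], [4, 6, 9, 10, 11], [5, 15], [7, 12, 13, 16], [8]]


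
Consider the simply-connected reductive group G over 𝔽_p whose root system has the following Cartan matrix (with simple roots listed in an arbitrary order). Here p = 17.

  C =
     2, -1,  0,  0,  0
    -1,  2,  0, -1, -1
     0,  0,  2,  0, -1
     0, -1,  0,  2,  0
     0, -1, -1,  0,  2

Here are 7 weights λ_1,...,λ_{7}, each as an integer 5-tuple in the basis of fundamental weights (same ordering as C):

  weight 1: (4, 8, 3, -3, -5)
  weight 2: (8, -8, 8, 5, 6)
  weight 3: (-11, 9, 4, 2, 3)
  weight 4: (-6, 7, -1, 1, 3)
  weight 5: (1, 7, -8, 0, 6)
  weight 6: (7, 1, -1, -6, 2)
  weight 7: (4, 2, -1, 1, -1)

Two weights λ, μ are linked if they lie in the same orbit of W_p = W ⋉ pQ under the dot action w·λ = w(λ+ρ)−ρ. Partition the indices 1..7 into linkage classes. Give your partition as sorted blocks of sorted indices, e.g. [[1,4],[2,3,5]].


Type D_5, rank 5, |W|=1920; reorder rows/cols to standard.

Ā_17 reps of the 7 weights (D_5, coords as presented):

  [1] (5, 3, 0, 2, 0)
  [2] (1, 1, 2, 0, 6)
  [3] (5, 3, 0, 2, 0)
  [4] (5, 3, 0, 2, 0)
  [5] (1, 1, 2, 0, 6)
  [6] (5, 3, 0, 2, 0)
  [7] (5, 3, 0, 2, 0)

Linkage partition of the 7 weights (2 classes, p=17):

[[1, 3, 4, 6, 7], [2, 5]]


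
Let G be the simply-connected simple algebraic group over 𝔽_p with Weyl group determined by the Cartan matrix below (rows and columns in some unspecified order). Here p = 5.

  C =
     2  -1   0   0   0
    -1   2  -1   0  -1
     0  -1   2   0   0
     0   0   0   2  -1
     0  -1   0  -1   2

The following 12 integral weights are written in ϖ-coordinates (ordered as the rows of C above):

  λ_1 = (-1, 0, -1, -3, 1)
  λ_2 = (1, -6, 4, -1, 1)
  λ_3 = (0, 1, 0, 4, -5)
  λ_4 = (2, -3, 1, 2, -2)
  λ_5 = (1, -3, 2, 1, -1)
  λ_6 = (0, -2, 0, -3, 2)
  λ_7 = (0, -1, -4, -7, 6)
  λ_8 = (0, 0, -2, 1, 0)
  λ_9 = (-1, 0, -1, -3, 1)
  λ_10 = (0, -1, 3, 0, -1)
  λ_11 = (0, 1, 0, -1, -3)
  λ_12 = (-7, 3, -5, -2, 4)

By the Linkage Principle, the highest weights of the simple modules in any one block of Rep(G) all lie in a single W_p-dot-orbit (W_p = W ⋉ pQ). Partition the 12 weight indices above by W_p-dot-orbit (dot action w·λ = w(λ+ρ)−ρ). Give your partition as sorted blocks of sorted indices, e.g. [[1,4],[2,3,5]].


Cartan matrix: type D_5 (|W|=1920); un-permuting the 5 rows.

Each λ_j+ρ reduced to Ā_5; 5-tuples below use C's row order:

  [1] (0, 1, 0, 2, 0)
  [2] (1, 1, 0, 2, 0)
  [3] (1, 0, 1, 1, 0)
  [4] (0, 0, 1, 0, 2)
  [5] (0, 0, 1, 0, 2)
  [6] (0, 1, 0, 2, 0)
  [7] (1, 0, 1, 2, 0)
  [8] (1, 0, 1, 2, 0)
  [9] (0, 1, 0, 2, 0)
  [10] (0, 1, 3, 0, 0)
  [11] (1, 0, 1, 2, 0)
  [12] (1, 0, 1, 2, 0)

These 12 weights hit 6 W_5-dot-orbits; sizes (3, 1, 1, 2, 4, 1):

[[1, 6, 9], [2], [3], [4, 5], [7, 8, 11, 12], [10]]


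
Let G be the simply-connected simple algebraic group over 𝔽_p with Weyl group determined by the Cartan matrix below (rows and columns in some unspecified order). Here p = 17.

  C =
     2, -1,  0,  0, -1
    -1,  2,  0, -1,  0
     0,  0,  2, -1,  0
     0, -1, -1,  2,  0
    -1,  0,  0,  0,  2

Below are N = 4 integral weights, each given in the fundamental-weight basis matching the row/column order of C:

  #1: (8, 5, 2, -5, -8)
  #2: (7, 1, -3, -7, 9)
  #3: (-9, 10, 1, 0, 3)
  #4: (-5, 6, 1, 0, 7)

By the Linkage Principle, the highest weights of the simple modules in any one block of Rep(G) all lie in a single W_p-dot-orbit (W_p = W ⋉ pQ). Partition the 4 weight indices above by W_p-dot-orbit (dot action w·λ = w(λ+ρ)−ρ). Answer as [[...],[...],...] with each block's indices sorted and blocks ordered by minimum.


Dynkin diagram of C (from the 8 off-diagonal −1 entries): A_5.

Folding the 4 weights λ_j+ρ into Ā_17 (reps in the given 5-coord order):

    1: (2, 2, 1, 3, 7)
    2: (2, 2, 1, 3, 7)
    3: (4, 3, 2, 1, 4)
    4: (4, 3, 2, 1, 4)

These 4 weights hit 2 W_17-dot-orbits; sizes (2, 2):

[[1, 2], [3, 4]]


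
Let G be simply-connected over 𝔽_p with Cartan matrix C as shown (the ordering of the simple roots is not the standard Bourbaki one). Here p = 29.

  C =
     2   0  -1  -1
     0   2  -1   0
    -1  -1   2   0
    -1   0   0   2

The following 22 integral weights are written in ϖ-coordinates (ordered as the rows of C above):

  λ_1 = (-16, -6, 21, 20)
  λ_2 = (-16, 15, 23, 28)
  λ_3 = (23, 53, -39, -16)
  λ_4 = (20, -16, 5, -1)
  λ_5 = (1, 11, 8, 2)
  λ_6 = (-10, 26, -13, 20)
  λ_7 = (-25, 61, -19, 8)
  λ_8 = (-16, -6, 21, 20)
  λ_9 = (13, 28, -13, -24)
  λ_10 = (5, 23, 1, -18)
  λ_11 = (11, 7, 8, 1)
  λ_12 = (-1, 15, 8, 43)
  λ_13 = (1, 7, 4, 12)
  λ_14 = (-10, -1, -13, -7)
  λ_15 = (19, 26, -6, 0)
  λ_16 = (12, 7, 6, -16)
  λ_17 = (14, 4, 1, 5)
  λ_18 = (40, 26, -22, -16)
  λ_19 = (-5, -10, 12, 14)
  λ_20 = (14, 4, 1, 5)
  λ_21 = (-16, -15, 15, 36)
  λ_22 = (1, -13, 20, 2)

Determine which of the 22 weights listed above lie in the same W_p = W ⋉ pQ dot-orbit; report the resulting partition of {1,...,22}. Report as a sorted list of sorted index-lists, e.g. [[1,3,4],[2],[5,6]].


Cartan matrix: type A_4 (|W|=120); un-permuting the 4 rows.

Ā_29 reps of the 22 weights (A_4, coords as presented):

  λ_1 → (15, 5, 2, 6)
  λ_2 → (4, 9, 0, 11)
  λ_3 → (4, 9, 0, 11)
  λ_4 → (12, 6, 9, 0)
  λ_5 → (2, 12, 9, 3)
  λ_6 → (12, 6, 9, 0)
  λ_7 → (4, 9, 0, 11)
  λ_8 → (15, 5, 2, 6)
  λ_9 → (12, 6, 9, 0)
  λ_10 → (2, 12, 9, 3)
  λ_11 → (12, 6, 9, 0)
  λ_12 → (4, 9, 0, 11)
  λ_13 → (2, 8, 5, 13)
  λ_14 → (12, 6, 9, 0)
  λ_15 → (2, 8, 5, 13)
  λ_16 → (2, 8, 5, 13)
  λ_17 → (15, 5, 2, 6)
  λ_18 → (2, 12, 9, 3)
  λ_19 → (4, 9, 0, 11)
  λ_20 → (15, 5, 2, 6)
  λ_21 → (2, 8, 5, 13)
  λ_22 → (2, 12, 9, 3)

The 22 indices split into 5 linkage classes (same alcove rep ⇔ same W_29-dot-orbit):

[[1, 8, 17, 20], [2, 3, 7, 12, 19], [4, 6, 9, 11, 14], [5, 10, 18, 22], [13, 15, 16, 21]]


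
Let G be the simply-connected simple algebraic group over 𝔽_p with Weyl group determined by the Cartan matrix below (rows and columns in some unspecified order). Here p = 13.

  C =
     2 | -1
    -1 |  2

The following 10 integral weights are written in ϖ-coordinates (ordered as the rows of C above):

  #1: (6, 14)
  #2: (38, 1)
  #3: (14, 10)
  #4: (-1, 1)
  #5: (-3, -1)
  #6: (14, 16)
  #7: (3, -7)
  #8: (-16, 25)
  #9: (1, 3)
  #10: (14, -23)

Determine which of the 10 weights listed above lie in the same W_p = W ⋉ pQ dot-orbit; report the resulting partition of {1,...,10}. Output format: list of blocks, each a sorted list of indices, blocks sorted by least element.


Cartan matrix: type A_2 (|W|=6); un-permuting the 2 rows.

Each λ_j+ρ reduced to Ā_13; 2-tuples below use C's row order:

  λ_1+ρ ↦ (2, 4) · λ_2+ρ ↦ (0, 2) · λ_3+ρ ↦ (0, 2) · λ_4+ρ ↦ (0, 2) · λ_5+ρ ↦ (0, 2) · λ_6+ρ ↦ (2, 4) · λ_7+ρ ↦ (2, 4) · λ_8+ρ ↦ (0, 2) · λ_9+ρ ↦ (2, 4) · λ_10+ρ ↦ (2, 4)

2 distinct reps among the 10 weights ⇒ 2 W_13-linkage classes:

[[1, 6, 7, 9, 10], [2, 3, 4, 5, 8]]


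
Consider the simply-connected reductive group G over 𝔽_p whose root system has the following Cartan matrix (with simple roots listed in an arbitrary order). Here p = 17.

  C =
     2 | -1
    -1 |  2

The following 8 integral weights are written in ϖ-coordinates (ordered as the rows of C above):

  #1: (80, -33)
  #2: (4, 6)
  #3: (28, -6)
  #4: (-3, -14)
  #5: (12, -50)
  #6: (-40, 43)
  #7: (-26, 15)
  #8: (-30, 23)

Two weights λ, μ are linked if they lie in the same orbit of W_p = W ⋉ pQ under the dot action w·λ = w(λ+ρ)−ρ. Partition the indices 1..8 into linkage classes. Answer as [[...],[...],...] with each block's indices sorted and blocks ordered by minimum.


C ↔ A_2 under row/col permutation; |W(A_2)| = 6.

W_17-reps of the 8 weights in Ā_17 (same 2-coord order as C):

  λ_1 → (13, 2);  λ_2 → (5, 7);  λ_3 → (5, 7);  λ_4 → (13, 2);  λ_5 → (13, 2);  λ_6 → (5, 7);  λ_7 → (8, 1);  λ_8 → (5, 7)

The 8 indices split into 3 linkage classes (same alcove rep ⇔ same W_17-dot-orbit):

[[1, 4, 5], [2, 3, 6, 8], [7]]


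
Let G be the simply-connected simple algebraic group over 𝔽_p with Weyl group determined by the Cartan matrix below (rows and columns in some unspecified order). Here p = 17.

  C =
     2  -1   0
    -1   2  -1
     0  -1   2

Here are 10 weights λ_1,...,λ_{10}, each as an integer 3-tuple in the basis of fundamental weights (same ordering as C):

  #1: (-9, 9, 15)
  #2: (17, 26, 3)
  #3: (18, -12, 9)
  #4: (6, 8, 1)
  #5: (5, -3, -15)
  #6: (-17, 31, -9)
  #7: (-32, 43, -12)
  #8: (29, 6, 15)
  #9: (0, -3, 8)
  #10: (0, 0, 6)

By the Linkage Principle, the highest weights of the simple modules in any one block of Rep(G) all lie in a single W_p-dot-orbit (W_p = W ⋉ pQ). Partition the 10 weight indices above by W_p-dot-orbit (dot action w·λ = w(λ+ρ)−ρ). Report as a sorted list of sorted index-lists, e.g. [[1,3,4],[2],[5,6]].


Dynkin diagram of C (from the 4 off-diagonal −1 entries): A_3.

Ā_17 reps of the 10 weights (A_3, coords as presented):

    λ_1 → (1, 1, 7)
    λ_2 → (10, 4, 2)
    λ_3 → (6, 9, 1)
    λ_4 → (6, 9, 1)
    λ_5 → (10, 4, 2)
    λ_6 → (1, 1, 7)
    λ_7 → (10, 4, 2)
    λ_8 → (10, 4, 2)
    λ_9 → (1, 1, 7)
    λ_10 → (1, 1, 7)

The 10 indices split into 3 linkage classes (same alcove rep ⇔ same W_17-dot-orbit):

[[1, 6, 9, 10], [2, 5, 7, 8], [3, 4]]


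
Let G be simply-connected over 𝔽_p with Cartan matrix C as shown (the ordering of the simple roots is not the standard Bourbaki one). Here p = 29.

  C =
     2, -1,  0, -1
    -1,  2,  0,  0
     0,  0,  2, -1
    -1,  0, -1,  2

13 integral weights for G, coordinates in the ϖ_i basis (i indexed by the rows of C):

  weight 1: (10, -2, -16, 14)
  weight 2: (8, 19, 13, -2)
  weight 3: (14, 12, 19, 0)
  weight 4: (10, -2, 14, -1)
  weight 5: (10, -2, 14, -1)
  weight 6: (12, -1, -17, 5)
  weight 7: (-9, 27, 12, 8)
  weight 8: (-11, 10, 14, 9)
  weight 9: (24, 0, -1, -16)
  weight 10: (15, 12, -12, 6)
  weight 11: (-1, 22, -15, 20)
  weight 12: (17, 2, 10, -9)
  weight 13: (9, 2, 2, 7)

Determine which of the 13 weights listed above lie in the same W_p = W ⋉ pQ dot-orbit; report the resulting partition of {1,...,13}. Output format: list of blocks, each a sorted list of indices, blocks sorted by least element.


A_4 Cartan matrix, 4 simple roots permuted; ρ=(1,1,1,1).

W_29-reps of the 13 weights in Ā_29 (same 4-coord order as C):

  [1] (10, 1, 15, 0) · [2] (8, 7, 0, 1) · [3] (8, 7, 0, 1) · [4] (10, 1, 15, 0) · [5] (10, 1, 15, 0) · [6] (3, 0, 6, 10) · [7] (8, 7, 0, 1) · [8] (10, 1, 15, 0) · [9] (10, 1, 15, 0) · [10] (12, 6, 0, 4) · [11] (0, 8, 1, 6) · [12] (10, 3, 3, 8) · [13] (10, 3, 3, 8)

6 distinct reps among the 13 weights ⇒ 6 W_29-linkage classes:

[[1, 4, 5, 8, 9], [2, 3, 7], [6], [10], [11], [12, 13]]


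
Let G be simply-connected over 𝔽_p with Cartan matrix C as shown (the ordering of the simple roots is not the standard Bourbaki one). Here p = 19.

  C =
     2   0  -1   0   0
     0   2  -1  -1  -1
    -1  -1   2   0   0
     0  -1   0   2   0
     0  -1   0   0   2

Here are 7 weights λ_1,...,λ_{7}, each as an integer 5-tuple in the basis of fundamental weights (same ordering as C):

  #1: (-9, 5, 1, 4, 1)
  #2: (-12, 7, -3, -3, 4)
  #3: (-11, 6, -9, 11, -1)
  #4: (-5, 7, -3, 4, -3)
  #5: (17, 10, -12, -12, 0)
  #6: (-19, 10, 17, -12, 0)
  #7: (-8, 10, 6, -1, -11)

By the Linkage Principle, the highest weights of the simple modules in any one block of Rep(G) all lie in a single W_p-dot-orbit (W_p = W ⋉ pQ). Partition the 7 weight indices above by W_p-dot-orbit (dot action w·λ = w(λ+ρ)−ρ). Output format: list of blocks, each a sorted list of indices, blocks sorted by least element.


Dynkin diagram of C (from the 8 off-diagonal −1 entries): D_5.

λ_j+ρ reflected into Ā_19 (⟨·,θ^∨⟩≤19); 5-tuples as given:

  [1] (2, 0, 4, 5, 2)
  [2] (2, 0, 4, 5, 2)
  [3] (7, 1, 0, 0, 10)
  [4] (2, 0, 4, 5, 2)
  [5] (7, 1, 0, 0, 10)
  [6] (7, 1, 0, 0, 10)
  [7] (7, 1, 0, 0, 10)

Grouping the 7 weights by Ā_19-representative: 2 linkage classes.

[[1, 2, 4], [3, 5, 6, 7]]
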